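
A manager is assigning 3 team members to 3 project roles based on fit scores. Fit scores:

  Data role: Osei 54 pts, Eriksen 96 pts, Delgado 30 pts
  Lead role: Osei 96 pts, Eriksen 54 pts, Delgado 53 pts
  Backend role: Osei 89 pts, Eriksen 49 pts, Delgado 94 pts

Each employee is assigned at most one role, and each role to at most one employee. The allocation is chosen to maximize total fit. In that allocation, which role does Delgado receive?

Optimal: Osei→Lead role (96 pts), Eriksen→Data role (96 pts), Delgado→Backend role (94 pts) — total 96+96+94 = 286 pts.
Next-best assignment: Osei→Backend role, Eriksen→Data role, Delgado→Lead role = 238 pts.

Delgado receives Backend role.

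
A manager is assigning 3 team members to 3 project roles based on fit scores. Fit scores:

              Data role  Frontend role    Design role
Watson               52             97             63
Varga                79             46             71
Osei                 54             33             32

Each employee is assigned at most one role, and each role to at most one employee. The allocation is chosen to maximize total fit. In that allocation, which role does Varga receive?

Optimal: Watson→Frontend role (97 pts), Varga→Design role (71 pts), Osei→Data role (54 pts) — total 97+71+54 = 222 pts.
Max-entry greedy (repeatedly take the single best remaining cell) gives 208 pts, worse by 14.
Next-best assignment: Watson→Frontend role, Varga→Data role, Osei→Design role = 208 pts.
Every other assignment is strictly worse.
Varga's own top role is Data role (79 pts), but forcing Varga→Data role and reassigning the rest optimally gives only 208 pts — worse by 14.

Varga receives Design role.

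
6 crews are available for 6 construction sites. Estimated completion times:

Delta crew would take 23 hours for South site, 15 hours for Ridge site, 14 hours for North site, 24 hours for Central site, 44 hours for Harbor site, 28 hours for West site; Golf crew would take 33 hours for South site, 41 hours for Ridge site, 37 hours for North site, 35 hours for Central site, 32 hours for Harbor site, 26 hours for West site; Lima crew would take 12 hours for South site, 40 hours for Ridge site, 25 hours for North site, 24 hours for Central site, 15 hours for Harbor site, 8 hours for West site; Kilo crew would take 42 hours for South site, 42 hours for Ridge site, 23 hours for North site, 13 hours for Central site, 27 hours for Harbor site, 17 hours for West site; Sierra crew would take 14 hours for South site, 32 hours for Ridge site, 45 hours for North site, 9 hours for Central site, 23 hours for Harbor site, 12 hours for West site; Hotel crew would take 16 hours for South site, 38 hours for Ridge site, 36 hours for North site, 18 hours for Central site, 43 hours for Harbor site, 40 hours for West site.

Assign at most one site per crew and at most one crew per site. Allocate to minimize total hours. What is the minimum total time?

Min total: 103 hours

This is a one-to-one assignment (minimum-cost bipartite matching).
Optimal: Delta crew→Ridge site (15 hours), Golf crew→Harbor site (32 hours), Lima crew→West site (8 hours), Kilo crew→North site (23 hours), Sierra crew→Central site (9 hours), Hotel crew→South site (16 hours) — total 15+32+8+23+9+16 = 103 hours.
Min-entry greedy (repeatedly take the single cheapest remaining cell) gives 115 hours, worse by 12.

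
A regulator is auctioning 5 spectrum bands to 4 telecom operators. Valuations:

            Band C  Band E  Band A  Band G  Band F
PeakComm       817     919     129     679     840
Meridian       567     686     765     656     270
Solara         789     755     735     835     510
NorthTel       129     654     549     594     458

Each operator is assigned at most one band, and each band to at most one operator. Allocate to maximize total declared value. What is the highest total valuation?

Max total: $3094M

Optimal: PeakComm→Band F ($840M), Meridian→Band A ($765M), Solara→Band G ($835M), NorthTel→Band E ($654M) — total 840+765+835+654 = $3094M.
Swapping Solara↔NorthTel (Solara→Band E $755M, NorthTel→Band G $594M) loses 140.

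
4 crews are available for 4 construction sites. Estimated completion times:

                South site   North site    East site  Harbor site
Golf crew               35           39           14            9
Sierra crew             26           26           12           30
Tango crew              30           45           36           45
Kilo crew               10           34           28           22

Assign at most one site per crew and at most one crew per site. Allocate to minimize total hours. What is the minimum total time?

Min total: 76 hours

Treat this as an assignment problem: match each crew to one site.
Optimal: Golf crew→Harbor site (9 hours), Sierra crew→East site (12 hours), Tango crew→North site (45 hours), Kilo crew→South site (10 hours) — total 9+12+45+10 = 76 hours.
Row-greedy (each crew in turn takes its cheapest remaining site) gives 85 hours, worse by 9.
Next-best assignment: Golf crew→Harbor site, Sierra crew→North site, Tango crew→East site, Kilo crew→South site = 81 hours.
Swapping Kilo crew↔Tango crew (Kilo crew→North site 34 hours, Tango crew→South site 30 hours) adds 9.
Checked against all permutations: 76 hours is optimal.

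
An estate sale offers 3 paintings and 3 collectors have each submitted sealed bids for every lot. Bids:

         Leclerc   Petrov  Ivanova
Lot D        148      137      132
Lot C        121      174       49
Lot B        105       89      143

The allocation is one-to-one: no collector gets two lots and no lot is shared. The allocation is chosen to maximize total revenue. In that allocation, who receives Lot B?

Ivanova receives Lot B.

Treat this as an assignment problem: match each collector to one lot.
Optimal: Leclerc→Lot D ($148), Petrov→Lot C ($174), Ivanova→Lot B ($143) — total 148+174+143 = $465.
Next-best assignment: Leclerc→Lot B, Petrov→Lot C, Ivanova→Lot D = $411.
Swapping Leclerc↔Petrov (Leclerc→Lot C $121, Petrov→Lot D $137) loses 64.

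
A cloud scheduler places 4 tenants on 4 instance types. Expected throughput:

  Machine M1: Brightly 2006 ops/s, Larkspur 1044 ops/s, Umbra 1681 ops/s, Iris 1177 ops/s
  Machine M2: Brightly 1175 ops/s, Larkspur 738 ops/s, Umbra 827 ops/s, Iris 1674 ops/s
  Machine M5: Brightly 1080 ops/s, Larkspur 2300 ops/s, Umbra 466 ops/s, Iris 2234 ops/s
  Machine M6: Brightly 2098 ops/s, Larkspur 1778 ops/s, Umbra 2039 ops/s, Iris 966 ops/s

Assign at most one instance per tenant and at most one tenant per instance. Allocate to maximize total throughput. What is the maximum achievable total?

Optimal: Brightly→Machine M1 (2006 ops/s), Larkspur→Machine M5 (2300 ops/s), Umbra→Machine M6 (2039 ops/s), Iris→Machine M2 (1674 ops/s) — total 2006+2300+2039+1674 = 8019 ops/s.
Max-entry greedy (repeatedly take the single best remaining cell) gives 7753 ops/s, worse by 266.
Next-best assignment: Brightly→Machine M6, Larkspur→Machine M5, Umbra→Machine M1, Iris→Machine M2 = 7753 ops/s.
No other one-to-one assignment exceeds 8019 ops/s.

Max total: 8019 ops/s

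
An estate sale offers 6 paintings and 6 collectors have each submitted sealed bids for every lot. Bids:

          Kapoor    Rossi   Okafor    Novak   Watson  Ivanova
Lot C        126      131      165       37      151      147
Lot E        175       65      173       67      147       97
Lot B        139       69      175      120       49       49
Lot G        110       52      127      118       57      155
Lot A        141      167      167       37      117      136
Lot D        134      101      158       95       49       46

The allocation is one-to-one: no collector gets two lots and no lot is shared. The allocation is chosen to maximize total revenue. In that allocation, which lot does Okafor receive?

Optimal: Kapoor→Lot E ($175), Rossi→Lot A ($167), Okafor→Lot D ($158), Novak→Lot B ($120), Watson→Lot C ($151), Ivanova→Lot G ($155) — total 175+167+158+120+151+155 = $926.
Column-greedy (each lot in turn goes to its best remaining collector) gives $831, worse by 95.
Next-best assignment: Kapoor→Lot E, Rossi→Lot A, Okafor→Lot B, Novak→Lot D, Watson→Lot C, Ivanova→Lot G = $918.
No other one-to-one assignment exceeds $926.
Okafor's own top lot is Lot B ($175), but forcing Okafor→Lot B and reassigning the rest optimally gives only $918 — worse by 8.

Okafor receives Lot D.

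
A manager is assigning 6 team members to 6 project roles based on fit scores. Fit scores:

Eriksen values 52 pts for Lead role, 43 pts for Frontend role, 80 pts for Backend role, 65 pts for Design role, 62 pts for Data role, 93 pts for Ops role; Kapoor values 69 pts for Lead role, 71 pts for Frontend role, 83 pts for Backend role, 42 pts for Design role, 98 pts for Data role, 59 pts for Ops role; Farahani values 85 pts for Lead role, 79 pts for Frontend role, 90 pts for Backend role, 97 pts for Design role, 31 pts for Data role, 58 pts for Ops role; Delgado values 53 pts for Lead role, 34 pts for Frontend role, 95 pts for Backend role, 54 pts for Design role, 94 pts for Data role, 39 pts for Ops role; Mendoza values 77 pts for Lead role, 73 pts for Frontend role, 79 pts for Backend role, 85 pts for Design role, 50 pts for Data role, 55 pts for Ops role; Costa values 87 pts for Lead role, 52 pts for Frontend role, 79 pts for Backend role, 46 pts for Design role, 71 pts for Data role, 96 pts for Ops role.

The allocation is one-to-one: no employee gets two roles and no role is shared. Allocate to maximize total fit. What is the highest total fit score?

Max total: 543 pts

This is the linear assignment problem.
Optimal: Eriksen→Ops role (93 pts), Kapoor→Data role (98 pts), Farahani→Design role (97 pts), Delgado→Backend role (95 pts), Mendoza→Frontend role (73 pts), Costa→Lead role (87 pts) — total 93+98+97+95+73+87 = 543 pts.
Column-greedy (each role in turn goes to its best remaining employee) gives 537 pts, worse by 6.
Checked against all permutations: 543 pts is optimal.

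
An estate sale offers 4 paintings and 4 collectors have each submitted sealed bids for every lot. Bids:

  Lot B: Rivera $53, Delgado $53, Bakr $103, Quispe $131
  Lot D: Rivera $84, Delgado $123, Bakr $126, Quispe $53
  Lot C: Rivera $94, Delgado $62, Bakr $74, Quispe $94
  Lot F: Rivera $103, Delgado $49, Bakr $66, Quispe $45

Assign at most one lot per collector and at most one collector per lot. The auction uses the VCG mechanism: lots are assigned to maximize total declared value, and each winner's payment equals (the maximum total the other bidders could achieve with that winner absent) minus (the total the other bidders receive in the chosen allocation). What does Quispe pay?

Quispe pays $29.

Efficient allocation: Rivera→Lot F ($103), Delgado→Lot D ($123), Bakr→Lot C ($74), Quispe→Lot B ($131); total welfare W = $431.
Quispe receives Lot B at value $131, so the others get W − 131 = $300.
Without Quispe: best allocation of the remaining 3 bidders over all 4 lots is Rivera→Lot F ($103), Delgado→Lot D ($123), Bakr→Lot B ($103), total $329.
VCG payment = (others' best without Quispe) − (others' welfare with Quispe) = 329 − 300 = $29.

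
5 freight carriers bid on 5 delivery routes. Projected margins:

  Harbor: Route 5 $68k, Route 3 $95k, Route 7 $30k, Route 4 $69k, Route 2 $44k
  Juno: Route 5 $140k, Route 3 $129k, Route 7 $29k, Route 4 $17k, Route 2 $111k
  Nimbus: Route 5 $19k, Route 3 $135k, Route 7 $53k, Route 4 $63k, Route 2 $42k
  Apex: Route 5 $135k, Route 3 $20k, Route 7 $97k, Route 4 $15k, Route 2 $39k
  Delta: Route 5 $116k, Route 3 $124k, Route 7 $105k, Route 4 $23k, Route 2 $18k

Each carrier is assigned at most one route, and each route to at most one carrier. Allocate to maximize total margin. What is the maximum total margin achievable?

This is a one-to-one assignment (maximum-weight bipartite matching).
Optimal: Harbor→Route 4 ($69k), Juno→Route 2 ($111k), Nimbus→Route 3 ($135k), Apex→Route 5 ($135k), Delta→Route 7 ($105k) — total 69+111+135+135+105 = $555k.
Row-greedy (each carrier in turn takes its best remaining route) gives $413k, worse by 142.
Next-best assignment: Harbor→Route 4, Juno→Route 2, Nimbus→Route 3, Apex→Route 7, Delta→Route 5 = $528k.
Every other assignment is strictly worse.

Max total: $555k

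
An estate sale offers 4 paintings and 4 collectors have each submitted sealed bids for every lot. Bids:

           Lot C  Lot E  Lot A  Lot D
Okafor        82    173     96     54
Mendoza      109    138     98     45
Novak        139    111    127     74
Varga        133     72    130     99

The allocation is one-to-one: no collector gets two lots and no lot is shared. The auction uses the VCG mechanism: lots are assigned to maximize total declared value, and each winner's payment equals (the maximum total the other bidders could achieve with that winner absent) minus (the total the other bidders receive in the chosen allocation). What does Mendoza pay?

Mendoza pays $31.

Efficient allocation: Okafor→Lot E ($173), Mendoza→Lot A ($98), Novak→Lot C ($139), Varga→Lot D ($99); total welfare W = $509.
Mendoza receives Lot A at value $98, so the others get W − 98 = $411.
Without Mendoza: best allocation of the remaining 3 bidders over all 4 lots is Okafor→Lot E ($173), Novak→Lot C ($139), Varga→Lot A ($130), total $442.
VCG payment = (others' best without Mendoza) − (others' welfare with Mendoza) = 442 − 411 = $31.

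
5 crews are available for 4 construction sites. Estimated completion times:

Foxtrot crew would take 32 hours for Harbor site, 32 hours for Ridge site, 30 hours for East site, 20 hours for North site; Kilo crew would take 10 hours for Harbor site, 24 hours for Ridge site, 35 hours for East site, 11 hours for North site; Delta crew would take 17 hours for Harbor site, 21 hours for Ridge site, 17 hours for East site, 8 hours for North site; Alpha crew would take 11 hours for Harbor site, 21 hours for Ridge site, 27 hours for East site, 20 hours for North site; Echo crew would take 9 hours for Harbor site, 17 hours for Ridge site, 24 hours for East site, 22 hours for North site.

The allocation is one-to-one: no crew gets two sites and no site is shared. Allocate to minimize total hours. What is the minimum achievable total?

Min total: 56 hours

Optimal: Alpha crew→Harbor site (11 hours), Echo crew→Ridge site (17 hours), Delta crew→East site (17 hours), Kilo crew→North site (11 hours) — total 11+17+17+11 = 56 hours.
Column-greedy (each site in turn goes to its cheapest remaining crew) gives 68 hours, worse by 12.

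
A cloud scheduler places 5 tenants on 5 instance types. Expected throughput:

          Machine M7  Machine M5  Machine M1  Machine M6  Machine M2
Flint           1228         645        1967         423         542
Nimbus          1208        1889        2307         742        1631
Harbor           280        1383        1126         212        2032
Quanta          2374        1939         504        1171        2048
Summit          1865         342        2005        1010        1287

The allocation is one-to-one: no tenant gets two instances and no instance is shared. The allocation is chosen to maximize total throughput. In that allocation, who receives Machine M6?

Optimal: Flint→Machine M1 (1967 ops/s), Nimbus→Machine M5 (1889 ops/s), Harbor→Machine M2 (2032 ops/s), Quanta→Machine M7 (2374 ops/s), Summit→Machine M6 (1010 ops/s) — total 1967+1889+2032+2374+1010 = 9272 ops/s.
Column-greedy (each instance in turn goes to its best remaining tenant) gives 8723 ops/s, worse by 549.
Next-best assignment: Flint→Machine M1, Nimbus→Machine M5, Harbor→Machine M2, Quanta→Machine M6, Summit→Machine M7 = 8924 ops/s.
Summit's own top instance is Machine M1 (2005 ops/s), but forcing Summit→Machine M1 and reassigning the rest optimally gives only 8723 ops/s — worse by 549.

Summit receives Machine M6.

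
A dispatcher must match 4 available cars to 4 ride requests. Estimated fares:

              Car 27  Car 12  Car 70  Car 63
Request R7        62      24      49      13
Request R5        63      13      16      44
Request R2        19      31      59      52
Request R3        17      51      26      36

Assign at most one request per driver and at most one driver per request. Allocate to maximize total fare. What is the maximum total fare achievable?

Maximum total: $216

This is a one-to-one assignment (maximum-weight bipartite matching).
Optimal: Car 27→Request R7 ($62), Car 12→Request R3 ($51), Car 70→Request R2 ($59), Car 63→Request R5 ($44) — total 62+51+59+44 = $216.
Max-entry greedy (repeatedly take the single best remaining cell) gives $186, worse by 30.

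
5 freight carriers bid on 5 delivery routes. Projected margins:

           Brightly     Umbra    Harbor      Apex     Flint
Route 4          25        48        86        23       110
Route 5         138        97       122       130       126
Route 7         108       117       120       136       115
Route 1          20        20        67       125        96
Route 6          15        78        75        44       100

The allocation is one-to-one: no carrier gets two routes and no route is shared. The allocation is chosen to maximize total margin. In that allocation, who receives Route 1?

Apex receives Route 1.

Optimal: Brightly→Route 5 ($138k), Umbra→Route 6 ($78k), Harbor→Route 7 ($120k), Apex→Route 1 ($125k), Flint→Route 4 ($110k) — total 138+78+120+125+110 = $571k.
Max-entry greedy (repeatedly take the single best remaining cell) gives $529k, worse by 42.
Swapping Umbra↔Flint (Umbra→Route 4 $48k, Flint→Route 6 $100k) loses 40.
Checked against all permutations: $571k is optimal.
Apex's own top route is Route 7 ($136k), but forcing Apex→Route 7 and reassigning the rest optimally gives only $534k — worse by 37.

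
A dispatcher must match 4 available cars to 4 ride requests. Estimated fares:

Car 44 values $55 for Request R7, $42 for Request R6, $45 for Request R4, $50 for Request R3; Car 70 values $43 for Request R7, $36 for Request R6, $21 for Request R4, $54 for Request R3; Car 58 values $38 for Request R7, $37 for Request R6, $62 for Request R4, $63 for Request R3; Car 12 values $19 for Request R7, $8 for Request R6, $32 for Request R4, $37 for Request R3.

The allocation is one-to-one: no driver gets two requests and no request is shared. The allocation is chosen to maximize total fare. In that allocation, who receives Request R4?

Car 58 receives Request R4.

This is a one-to-one assignment (maximum-weight bipartite matching).
Optimal: Car 44→Request R7 ($55), Car 70→Request R6 ($36), Car 58→Request R4 ($62), Car 12→Request R3 ($37) — total 55+36+62+37 = $190.
Row-greedy (each driver in turn takes its best remaining request) gives $179, worse by 11.
Next-best assignment: Car 44→Request R7, Car 70→Request R6, Car 58→Request R3, Car 12→Request R4 = $186.
Swapping Car 58↔Car 70 (Car 58→Request R6 $37, Car 70→Request R4 $21) loses 40.
Car 58's own top request is Request R3 ($63), but forcing Car 58→Request R3 and reassigning the rest optimally gives only $186 — worse by 4.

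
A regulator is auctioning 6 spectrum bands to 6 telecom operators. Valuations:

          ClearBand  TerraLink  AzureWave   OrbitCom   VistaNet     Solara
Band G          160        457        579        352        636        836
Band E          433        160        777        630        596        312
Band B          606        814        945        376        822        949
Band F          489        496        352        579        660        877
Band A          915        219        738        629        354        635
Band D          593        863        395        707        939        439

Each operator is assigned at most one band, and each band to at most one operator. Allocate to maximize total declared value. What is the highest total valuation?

This is a one-to-one assignment (maximum-weight bipartite matching).
Optimal: ClearBand→Band A ($915M), TerraLink→Band D ($863M), AzureWave→Band B ($945M), OrbitCom→Band E ($630M), VistaNet→Band G ($636M), Solara→Band F ($877M) — total 915+863+945+630+636+877 = $4866M.
Max-entry greedy (repeatedly take the single best remaining cell) gives $4616M, worse by 250.
Swapping Solara↔AzureWave (Solara→Band B $949M, AzureWave→Band F $352M) loses 521.

Maximum total: $4866M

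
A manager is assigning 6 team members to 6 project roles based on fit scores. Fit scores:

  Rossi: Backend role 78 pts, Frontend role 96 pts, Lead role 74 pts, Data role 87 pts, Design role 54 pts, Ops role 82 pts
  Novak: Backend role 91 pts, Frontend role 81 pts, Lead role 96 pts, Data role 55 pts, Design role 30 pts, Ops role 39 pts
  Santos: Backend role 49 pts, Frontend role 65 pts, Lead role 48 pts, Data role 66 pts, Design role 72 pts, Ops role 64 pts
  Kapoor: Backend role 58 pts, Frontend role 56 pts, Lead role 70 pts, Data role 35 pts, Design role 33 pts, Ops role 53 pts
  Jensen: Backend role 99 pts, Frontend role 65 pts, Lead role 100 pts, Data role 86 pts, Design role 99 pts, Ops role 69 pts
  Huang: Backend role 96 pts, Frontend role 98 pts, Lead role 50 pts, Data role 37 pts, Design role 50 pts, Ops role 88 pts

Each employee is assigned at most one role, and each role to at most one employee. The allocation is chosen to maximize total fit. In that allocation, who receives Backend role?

Treat this as an assignment problem: match each employee to one role.
Optimal: Rossi→Frontend role (96 pts), Novak→Backend role (91 pts), Santos→Data role (66 pts), Kapoor→Lead role (70 pts), Jensen→Design role (99 pts), Huang→Ops role (88 pts) — total 96+91+66+70+99+88 = 510 pts.
Max-entry greedy (repeatedly take the single best remaining cell) gives 501 pts, worse by 9.
Next-best assignment: Rossi→Data role, Novak→Backend role, Santos→Ops role, Kapoor→Lead role, Jensen→Design role, Huang→Frontend role = 509 pts.
Novak's own top role is Lead role (96 pts), but forcing Novak→Lead role and reassigning the rest optimally gives only 506 pts — worse by 4.

Novak receives Backend role.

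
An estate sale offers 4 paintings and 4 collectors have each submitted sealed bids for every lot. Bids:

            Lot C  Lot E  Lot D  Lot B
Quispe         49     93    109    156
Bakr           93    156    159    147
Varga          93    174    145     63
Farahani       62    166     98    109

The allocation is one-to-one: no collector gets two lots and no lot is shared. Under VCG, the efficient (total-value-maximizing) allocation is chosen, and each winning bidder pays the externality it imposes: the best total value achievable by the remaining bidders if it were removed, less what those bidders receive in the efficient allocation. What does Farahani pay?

Farahani pays $81.

Efficient allocation: Quispe→Lot B ($156), Bakr→Lot D ($159), Varga→Lot C ($93), Farahani→Lot E ($166); total welfare W = $574.
Farahani receives Lot E at value $166, so the others get W − 166 = $408.
Without Farahani: best allocation of the remaining 3 bidders over all 4 lots is Quispe→Lot B ($156), Bakr→Lot D ($159), Varga→Lot E ($174), total $489.
VCG payment = (others' best without Farahani) − (others' welfare with Farahani) = 489 − 408 = $81.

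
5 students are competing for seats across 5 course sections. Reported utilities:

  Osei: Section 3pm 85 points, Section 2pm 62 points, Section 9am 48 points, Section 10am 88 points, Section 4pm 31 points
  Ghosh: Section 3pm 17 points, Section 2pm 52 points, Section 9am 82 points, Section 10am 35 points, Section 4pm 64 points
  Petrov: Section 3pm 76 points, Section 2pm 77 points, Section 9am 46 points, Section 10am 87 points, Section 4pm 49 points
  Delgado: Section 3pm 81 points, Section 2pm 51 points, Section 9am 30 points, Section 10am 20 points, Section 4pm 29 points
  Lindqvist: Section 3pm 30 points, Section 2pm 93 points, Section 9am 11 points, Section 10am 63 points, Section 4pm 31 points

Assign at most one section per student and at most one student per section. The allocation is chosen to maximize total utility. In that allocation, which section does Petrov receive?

Treat this as an assignment problem: match each student to one section.
Optimal: Osei→Section 10am (88 points), Ghosh→Section 9am (82 points), Petrov→Section 4pm (49 points), Delgado→Section 3pm (81 points), Lindqvist→Section 2pm (93 points) — total 88+82+49+81+93 = 393 points.
Column-greedy (each section in turn goes to its best remaining student) gives 376 points, worse by 17.
Next-best assignment: Osei→Section 3pm, Ghosh→Section 9am, Petrov→Section 10am, Delgado→Section 4pm, Lindqvist→Section 2pm = 376 points.
Checked against all permutations: 393 points is optimal.
Petrov's own top section is Section 10am (87 points), but forcing Petrov→Section 10am and reassigning the rest optimally gives only 376 points — worse by 17.

Petrov receives Section 4pm.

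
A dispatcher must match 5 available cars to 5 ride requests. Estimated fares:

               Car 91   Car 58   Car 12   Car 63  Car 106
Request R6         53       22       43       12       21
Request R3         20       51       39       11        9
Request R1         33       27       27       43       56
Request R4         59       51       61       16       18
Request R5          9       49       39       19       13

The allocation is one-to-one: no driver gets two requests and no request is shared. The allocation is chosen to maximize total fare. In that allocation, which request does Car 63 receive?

This is a one-to-one assignment (maximum-weight bipartite matching).
Optimal: Car 91→Request R6 ($53), Car 58→Request R3 ($51), Car 12→Request R4 ($61), Car 63→Request R5 ($19), Car 106→Request R1 ($56) — total 53+51+61+19+56 = $240.
Row-greedy (each driver in turn takes its best remaining request) gives $209, worse by 31.
Swapping Car 63↔Car 106 (Car 63→Request R1 $43, Car 106→Request R5 $13) loses 19.
Car 63's own top request is Request R1 ($43), but forcing Car 63→Request R1 and reassigning the rest optimally gives only $221 — worse by 19.

Car 63 receives Request R5.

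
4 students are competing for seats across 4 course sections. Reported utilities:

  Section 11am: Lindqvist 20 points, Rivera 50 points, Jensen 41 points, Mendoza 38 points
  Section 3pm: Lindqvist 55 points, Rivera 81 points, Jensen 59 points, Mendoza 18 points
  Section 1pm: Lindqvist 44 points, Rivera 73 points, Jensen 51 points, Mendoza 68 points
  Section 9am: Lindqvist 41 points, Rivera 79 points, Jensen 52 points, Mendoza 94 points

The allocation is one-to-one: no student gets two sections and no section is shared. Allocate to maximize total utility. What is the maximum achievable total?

Maximum total: 263 points

Treat this as an assignment problem: match each student to one section.
Optimal: Lindqvist→Section 3pm (55 points), Rivera→Section 1pm (73 points), Jensen→Section 11am (41 points), Mendoza→Section 9am (94 points) — total 55+73+41+94 = 263 points.
Column-greedy (each section in turn goes to its best remaining student) gives 218 points, worse by 45.
Next-best assignment: Lindqvist→Section 1pm, Rivera→Section 3pm, Jensen→Section 11am, Mendoza→Section 9am = 260 points.
Swapping Mendoza↔Jensen (Mendoza→Section 11am 38 points, Jensen→Section 9am 52 points) loses 45.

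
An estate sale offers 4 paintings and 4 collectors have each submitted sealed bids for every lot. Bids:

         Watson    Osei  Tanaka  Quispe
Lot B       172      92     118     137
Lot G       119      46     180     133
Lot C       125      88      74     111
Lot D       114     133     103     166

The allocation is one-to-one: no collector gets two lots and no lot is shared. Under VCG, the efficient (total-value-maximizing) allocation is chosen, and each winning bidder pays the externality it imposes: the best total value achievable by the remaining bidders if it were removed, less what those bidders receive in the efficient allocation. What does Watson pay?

Watson pays $16.

Efficient allocation: Watson→Lot B ($172), Osei→Lot C ($88), Tanaka→Lot G ($180), Quispe→Lot D ($166); total welfare W = $606.
Watson receives Lot B at value $172, so the others get W − 172 = $434.
Without Watson: best allocation of the remaining 3 bidders over all 4 lots is Osei→Lot D ($133), Tanaka→Lot G ($180), Quispe→Lot B ($137), total $450.
VCG payment = (others' best without Watson) − (others' welfare with Watson) = 450 − 434 = $16.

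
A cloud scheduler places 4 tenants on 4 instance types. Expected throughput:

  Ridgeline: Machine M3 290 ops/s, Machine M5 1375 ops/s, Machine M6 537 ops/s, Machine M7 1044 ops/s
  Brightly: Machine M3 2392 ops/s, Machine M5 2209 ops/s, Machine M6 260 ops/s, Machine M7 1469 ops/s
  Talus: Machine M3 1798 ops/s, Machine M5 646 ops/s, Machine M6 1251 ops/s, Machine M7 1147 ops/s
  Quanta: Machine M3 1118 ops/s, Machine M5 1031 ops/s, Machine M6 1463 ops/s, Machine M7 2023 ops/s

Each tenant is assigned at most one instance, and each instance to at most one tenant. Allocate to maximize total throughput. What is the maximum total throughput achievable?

Max total: 7041 ops/s

Optimal: Ridgeline→Machine M5 (1375 ops/s), Brightly→Machine M3 (2392 ops/s), Talus→Machine M6 (1251 ops/s), Quanta→Machine M7 (2023 ops/s) — total 1375+2392+1251+2023 = 7041 ops/s.
Column-greedy (each instance in turn goes to its best remaining tenant) gives 6377 ops/s, worse by 664.
Next-best assignment: Ridgeline→Machine M6, Brightly→Machine M5, Talus→Machine M3, Quanta→Machine M7 = 6567 ops/s.
Swapping Ridgeline↔Talus (Ridgeline→Machine M6 537 ops/s, Talus→Machine M5 646 ops/s) loses 1443.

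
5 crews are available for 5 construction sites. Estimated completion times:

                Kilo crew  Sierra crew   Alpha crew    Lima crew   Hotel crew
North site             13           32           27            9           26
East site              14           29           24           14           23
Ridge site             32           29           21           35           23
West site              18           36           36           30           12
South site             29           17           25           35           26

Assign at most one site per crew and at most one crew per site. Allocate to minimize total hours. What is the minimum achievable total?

Min total: 73 hours

This is a one-to-one assignment (minimum-cost bipartite matching).
Optimal: Kilo crew→East site (14 hours), Sierra crew→South site (17 hours), Alpha crew→Ridge site (21 hours), Lima crew→North site (9 hours), Hotel crew→West site (12 hours) — total 14+17+21+9+12 = 73 hours.
Row-greedy (each crew in turn takes its cheapest remaining site) gives 77 hours, worse by 4.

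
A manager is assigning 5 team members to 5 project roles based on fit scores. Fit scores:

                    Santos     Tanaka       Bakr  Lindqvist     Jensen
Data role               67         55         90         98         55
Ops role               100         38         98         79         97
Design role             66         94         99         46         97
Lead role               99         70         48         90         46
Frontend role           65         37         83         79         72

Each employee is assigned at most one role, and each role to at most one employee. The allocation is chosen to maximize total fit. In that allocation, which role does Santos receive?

Santos receives Lead role.

This is the linear assignment problem.
Optimal: Santos→Lead role (99 pts), Tanaka→Design role (94 pts), Bakr→Frontend role (83 pts), Lindqvist→Data role (98 pts), Jensen→Ops role (97 pts) — total 99+94+83+98+97 = 471 pts.
Max-entry greedy (repeatedly take the single best remaining cell) gives 439 pts, worse by 32.
Santos's own top role is Ops role (100 pts), but forcing Santos→Ops role and reassigning the rest optimally gives only 448 pts — worse by 23.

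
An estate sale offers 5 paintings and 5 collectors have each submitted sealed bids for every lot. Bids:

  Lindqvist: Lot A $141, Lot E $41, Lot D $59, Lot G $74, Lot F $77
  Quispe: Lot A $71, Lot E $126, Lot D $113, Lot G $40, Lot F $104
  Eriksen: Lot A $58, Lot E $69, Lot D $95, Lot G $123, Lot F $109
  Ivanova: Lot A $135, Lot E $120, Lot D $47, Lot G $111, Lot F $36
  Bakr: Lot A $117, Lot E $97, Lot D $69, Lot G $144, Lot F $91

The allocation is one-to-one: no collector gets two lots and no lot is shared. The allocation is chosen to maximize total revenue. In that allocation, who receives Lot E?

Optimal: Lindqvist→Lot A ($141), Quispe→Lot D ($113), Eriksen→Lot F ($109), Ivanova→Lot E ($120), Bakr→Lot G ($144) — total 141+113+109+120+144 = $627.
Column-greedy (each lot in turn goes to its best remaining collector) gives $542, worse by 85.
Next-best assignment: Lindqvist→Lot A, Quispe→Lot F, Eriksen→Lot D, Ivanova→Lot E, Bakr→Lot G = $604.
Every other assignment is strictly worse.
Ivanova's own top lot is Lot A ($135), but forcing Ivanova→Lot A and reassigning the rest optimally gives only $577 — worse by 50.

Ivanova receives Lot E.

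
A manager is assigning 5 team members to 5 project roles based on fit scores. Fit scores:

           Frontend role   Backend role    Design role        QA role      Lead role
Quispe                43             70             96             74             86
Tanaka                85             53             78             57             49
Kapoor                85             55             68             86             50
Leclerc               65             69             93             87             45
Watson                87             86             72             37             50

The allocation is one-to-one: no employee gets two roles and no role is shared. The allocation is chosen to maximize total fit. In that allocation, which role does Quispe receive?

Quispe receives Lead role.

This is a one-to-one assignment (maximum-weight bipartite matching).
Optimal: Quispe→Lead role (86 pts), Tanaka→Frontend role (85 pts), Kapoor→QA role (86 pts), Leclerc→Design role (93 pts), Watson→Backend role (86 pts) — total 86+85+86+93+86 = 436 pts.
Next-best assignment: Quispe→Lead role, Tanaka→Design role, Kapoor→Frontend role, Leclerc→QA role, Watson→Backend role = 422 pts.
Quispe's own top role is Design role (96 pts), but forcing Quispe→Design role and reassigning the rest optimally gives only 404 pts — worse by 32.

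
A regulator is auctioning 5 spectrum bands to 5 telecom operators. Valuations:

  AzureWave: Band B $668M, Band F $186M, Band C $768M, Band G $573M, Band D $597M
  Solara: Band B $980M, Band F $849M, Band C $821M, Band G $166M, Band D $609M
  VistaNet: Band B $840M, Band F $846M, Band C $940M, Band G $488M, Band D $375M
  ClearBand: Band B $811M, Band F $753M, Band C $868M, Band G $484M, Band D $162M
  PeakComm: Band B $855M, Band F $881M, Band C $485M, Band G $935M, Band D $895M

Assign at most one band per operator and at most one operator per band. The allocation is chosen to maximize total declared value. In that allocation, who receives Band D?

AzureWave receives Band D.

Optimal: AzureWave→Band D ($597M), Solara→Band B ($980M), VistaNet→Band F ($846M), ClearBand→Band C ($868M), PeakComm→Band G ($935M) — total 597+980+846+868+935 = $4226M.
Column-greedy (each band in turn goes to its best remaining operator) gives $3536M, worse by 690.
Swapping PeakComm↔VistaNet (PeakComm→Band F $881M, VistaNet→Band G $488M) loses 412.
AzureWave's own top band is Band C ($768M), but forcing AzureWave→Band C and reassigning the rest optimally gives only $3973M — worse by 253.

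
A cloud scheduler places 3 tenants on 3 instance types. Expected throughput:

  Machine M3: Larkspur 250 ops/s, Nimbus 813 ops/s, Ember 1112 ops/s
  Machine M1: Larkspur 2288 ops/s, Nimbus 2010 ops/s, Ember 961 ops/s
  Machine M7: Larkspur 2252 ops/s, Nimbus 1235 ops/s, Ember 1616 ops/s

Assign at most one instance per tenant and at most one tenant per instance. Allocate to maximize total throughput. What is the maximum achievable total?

This is a one-to-one assignment (maximum-weight bipartite matching).
Optimal: Larkspur→Machine M7 (2252 ops/s), Nimbus→Machine M1 (2010 ops/s), Ember→Machine M3 (1112 ops/s) — total 2252+2010+1112 = 5374 ops/s.

Maximum total: 5374 ops/s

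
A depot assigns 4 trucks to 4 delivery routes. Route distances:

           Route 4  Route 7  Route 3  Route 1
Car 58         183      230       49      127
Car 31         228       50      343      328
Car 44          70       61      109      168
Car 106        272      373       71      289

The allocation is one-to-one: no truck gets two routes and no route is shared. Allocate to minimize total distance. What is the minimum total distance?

This is a one-to-one assignment (minimum-cost bipartite matching).
Optimal: Car 58→Route 1 (127 km), Car 31→Route 7 (50 km), Car 44→Route 4 (70 km), Car 106→Route 3 (71 km) — total 127+50+70+71 = 318 km.
Row-greedy (each truck in turn takes its cheapest remaining route) gives 458 km, worse by 140.
Next-best assignment: Car 58→Route 3, Car 31→Route 7, Car 44→Route 4, Car 106→Route 1 = 458 km.
Swapping Car 31↔Car 106 (Car 31→Route 3 343 km, Car 106→Route 7 373 km) adds 595.

Min total: 318 km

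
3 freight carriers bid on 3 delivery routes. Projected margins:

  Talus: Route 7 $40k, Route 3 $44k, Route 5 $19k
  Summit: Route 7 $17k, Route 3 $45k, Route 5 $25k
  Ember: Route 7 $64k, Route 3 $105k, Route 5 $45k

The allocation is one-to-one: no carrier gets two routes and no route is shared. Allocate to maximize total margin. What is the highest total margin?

Maximum total: $170k

Optimal: Talus→Route 7 ($40k), Summit→Route 5 ($25k), Ember→Route 3 ($105k) — total 40+25+105 = $170k.
Column-greedy (each route in turn goes to its best remaining carrier) gives $128k, worse by 42.
Checked against all permutations: $170k is optimal.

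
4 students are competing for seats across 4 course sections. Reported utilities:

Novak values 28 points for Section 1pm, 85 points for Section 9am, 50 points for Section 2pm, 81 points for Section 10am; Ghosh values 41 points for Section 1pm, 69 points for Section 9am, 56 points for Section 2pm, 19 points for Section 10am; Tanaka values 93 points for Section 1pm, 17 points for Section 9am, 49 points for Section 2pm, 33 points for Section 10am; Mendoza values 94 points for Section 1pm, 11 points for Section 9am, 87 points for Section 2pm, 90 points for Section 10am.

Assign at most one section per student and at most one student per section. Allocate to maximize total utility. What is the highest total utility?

Max total: 330 points

This is the linear assignment problem.
Optimal: Novak→Section 10am (81 points), Ghosh→Section 9am (69 points), Tanaka→Section 1pm (93 points), Mendoza→Section 2pm (87 points) — total 81+69+93+87 = 330 points.
Max-entry greedy (repeatedly take the single best remaining cell) gives 268 points, worse by 62.
Next-best assignment: Novak→Section 9am, Ghosh→Section 2pm, Tanaka→Section 1pm, Mendoza→Section 10am = 324 points.
No other one-to-one assignment exceeds 330 points.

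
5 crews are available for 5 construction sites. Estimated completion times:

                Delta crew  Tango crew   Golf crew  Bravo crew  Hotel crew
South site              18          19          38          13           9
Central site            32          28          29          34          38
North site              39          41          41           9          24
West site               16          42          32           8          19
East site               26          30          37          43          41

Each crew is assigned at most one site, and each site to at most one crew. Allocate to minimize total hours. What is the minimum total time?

Minimum total: 93 hours

Treat this as an assignment problem: match each crew to one site.
Optimal: Delta crew→West site (16 hours), Tango crew→East site (30 hours), Golf crew→Central site (29 hours), Bravo crew→North site (9 hours), Hotel crew→South site (9 hours) — total 16+30+29+9+9 = 93 hours.
Min-entry greedy (repeatedly take the single cheapest remaining cell) gives 112 hours, worse by 19.
Swapping Delta crew↔Hotel crew (Delta crew→South site 18 hours, Hotel crew→West site 19 hours) adds 12.
No other one-to-one assignment undercuts 93 hours.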